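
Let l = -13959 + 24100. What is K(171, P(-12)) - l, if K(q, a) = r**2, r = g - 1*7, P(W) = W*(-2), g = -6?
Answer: -9972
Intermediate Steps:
l = 10141
P(W) = -2*W
r = -13 (r = -6 - 1*7 = -6 - 7 = -13)
K(q, a) = 169 (K(q, a) = (-13)**2 = 169)
K(171, P(-12)) - l = 169 - 1*10141 = 169 - 10141 = -9972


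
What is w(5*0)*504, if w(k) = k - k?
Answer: 0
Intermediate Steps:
w(k) = 0
w(5*0)*504 = 0*504 = 0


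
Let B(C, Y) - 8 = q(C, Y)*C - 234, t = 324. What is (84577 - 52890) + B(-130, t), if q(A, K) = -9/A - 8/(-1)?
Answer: 30412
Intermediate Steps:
q(A, K) = 8 - 9/A (q(A, K) = -9/A - 8*(-1) = -9/A + 8 = 8 - 9/A)
B(C, Y) = -226 + C*(8 - 9/C) (B(C, Y) = 8 + ((8 - 9/C)*C - 234) = 8 + (C*(8 - 9/C) - 234) = 8 + (-234 + C*(8 - 9/C)) = -226 + C*(8 - 9/C))
(84577 - 52890) + B(-130, t) = (84577 - 52890) + (-235 + 8*(-130)) = 31687 + (-235 - 1040) = 31687 - 1275 = 30412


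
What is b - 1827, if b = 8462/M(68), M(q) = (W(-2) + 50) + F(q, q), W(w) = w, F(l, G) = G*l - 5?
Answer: -8518147/4667 ≈ -1825.2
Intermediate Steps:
F(l, G) = -5 + G*l
M(q) = 43 + q² (M(q) = (-2 + 50) + (-5 + q*q) = 48 + (-5 + q²) = 43 + q²)
b = 8462/4667 (b = 8462/(43 + 68²) = 8462/(43 + 4624) = 8462/4667 ≈ 1.8132)
b - 1827 = 8462/4667 - 1827 = -8518147/4667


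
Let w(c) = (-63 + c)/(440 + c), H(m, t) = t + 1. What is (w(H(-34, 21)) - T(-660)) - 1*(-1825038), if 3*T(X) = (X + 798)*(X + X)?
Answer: 871220155/462 ≈ 1.8858e+6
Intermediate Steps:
H(m, t) = 1 + t
w(c) = (-63 + c)/(440 + c)
T(X) = 2*X*(798 + X)/3 (T(X) = ((X + 798)*(X + X))/3 = ((798 + X)*(2*X))/3 = (2*X*(798 + X))/3 = 2*X*(798 + X)/3)
(w(H(-34, 21)) - T(-660)) - 1*(-1825038) = ((-63 + (1 + 21))/(440 + (1 + 21)) - 2*(-660)*(798 - 660)/3) - 1*(-1825038) = ((-63 + 22)/(440 + 22) - 2*(-660)*138/3) + 1825038 = (-41/462 - 1*(-60720)) + 1825038 = ((1/462)*(-41) + 60720) + 1825038 = (-41/462 + 60720) + 1825038 = 28052599/462 + 1825038 = 871220155/462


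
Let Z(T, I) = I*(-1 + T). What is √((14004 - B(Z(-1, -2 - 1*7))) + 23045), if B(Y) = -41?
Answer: √37090 ≈ 192.59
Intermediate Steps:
√((14004 - B(Z(-1, -2 - 1*7))) + 23045) = √((14004 - 1*(-41)) + 23045) = √((14004 + 41) + 23045) = √(14045 + 23045) = √37090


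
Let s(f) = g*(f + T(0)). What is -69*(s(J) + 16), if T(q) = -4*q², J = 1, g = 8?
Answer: -1656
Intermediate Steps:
s(f) = 8*f (s(f) = 8*(f - 4*0²) = 8*(f - 4*0) = 8*(f + 0) = 8*f)
-69*(s(J) + 16) = -69*(8*1 + 16) = -69*(8 + 16) = -69*24 = -1656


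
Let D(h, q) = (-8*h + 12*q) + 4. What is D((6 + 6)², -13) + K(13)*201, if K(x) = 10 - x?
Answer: -1907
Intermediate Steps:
D(h, q) = 4 - 8*h + 12*q
D((6 + 6)², -13) + K(13)*201 = (4 - 8*(6 + 6)² + 12*(-13)) + (10 - 1*13)*201 = (4 - 8*12² - 156) + (10 - 13)*201 = (4 - 8*144 - 156) - 3*201 = (4 - 1152 - 156) - 603 = -1304 - 603 = -1907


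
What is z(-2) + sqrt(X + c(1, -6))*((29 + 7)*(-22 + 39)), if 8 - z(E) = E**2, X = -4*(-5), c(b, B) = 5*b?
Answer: 3064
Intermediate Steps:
X = 20
z(E) = 8 - E**2
z(-2) + sqrt(X + c(1, -6))*((29 + 7)*(-22 + 39)) = (8 - 1*(-2)**2) + sqrt(20 + 5*1)*((29 + 7)*(-22 + 39)) = (8 - 1*4) + sqrt(20 + 5)*(36*17) = (8 - 4) + sqrt(25)*612 = 4 + 5*612 = 4 + 3060 = 3064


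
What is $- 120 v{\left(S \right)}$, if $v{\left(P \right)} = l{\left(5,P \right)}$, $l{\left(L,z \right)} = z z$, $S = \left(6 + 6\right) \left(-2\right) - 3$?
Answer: $-87480$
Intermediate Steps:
$S = -27$ ($S = 12 \left(-2\right) - 3 = -24 - 3 = -27$)
$l{\left(L,z \right)} = z^{2}$
$v{\left(P \right)} = P^{2}$
$- 120 v{\left(S \right)} = - 120 \left(-27\right)^{2} = \left(-120\right) 729 = -87480$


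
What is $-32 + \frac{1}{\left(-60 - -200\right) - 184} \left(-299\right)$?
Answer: $- \frac{1109}{44} \approx -25.205$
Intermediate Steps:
$-32 + \frac{1}{\left(-60 - -200\right) - 184} \left(-299\right) = -32 + \frac{1}{\left(-60 + 200\right) - 184} \left(-299\right) = -32 + \frac{1}{140 - 184} \left(-299\right) = -32 + \frac{1}{-44} \left(-299\right) = -32 - - \frac{299}{44} = -32 + \frac{299}{44} = - \frac{1109}{44}$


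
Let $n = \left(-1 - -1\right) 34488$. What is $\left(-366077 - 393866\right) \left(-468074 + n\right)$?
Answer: $355709559782$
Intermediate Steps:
$n = 0$ ($n = \left(-1 + 1\right) 34488 = 0 \cdot 34488 = 0$)
$\left(-366077 - 393866\right) \left(-468074 + n\right) = \left(-366077 - 393866\right) \left(-468074 + 0\right) = \left(-759943\right) \left(-468074\right) = 355709559782$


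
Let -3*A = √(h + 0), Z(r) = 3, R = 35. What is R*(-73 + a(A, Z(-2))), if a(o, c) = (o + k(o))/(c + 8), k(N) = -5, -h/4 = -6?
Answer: -28280/11 - 70*√6/33 ≈ -2576.1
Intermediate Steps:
h = 24 (h = -4*(-6) = 24)
A = -2*√6/3 (A = -√(24 + 0)/3 = -2*√6/3 ≈ -1.6330)
a(o, c) = (-5 + o)/(8 + c) (a(o, c) = (o - 5)/(c + 8) = (-5 + o)/(8 + c))
R*(-73 + a(A, Z(-2))) = 35*(-73 + (-5 - 2*√6/3)/(8 + 3)) = 35*(-73 + (-5 - 2*√6/3)/11) = 35*(-73 + (-5/11 - 2*√6/33)) = 35*(-808/11 - 2*√6/33) = -28280/11 - 70*√6/33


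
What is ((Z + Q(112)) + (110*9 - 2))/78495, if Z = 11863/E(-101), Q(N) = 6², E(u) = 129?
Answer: 143959/10125855 ≈ 0.014217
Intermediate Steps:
Q(N) = 36
Z = 11863/129 ≈ 91.961
((Z + Q(112)) + (110*9 - 2))/78495 = ((11863/129 + 36) + (110*9 - 2))/78495 = (16507/129 + (990 - 2))*(1/78495) = (16507/129 + 988)*(1/78495) = (143959/129)*(1/78495) = 143959/10125855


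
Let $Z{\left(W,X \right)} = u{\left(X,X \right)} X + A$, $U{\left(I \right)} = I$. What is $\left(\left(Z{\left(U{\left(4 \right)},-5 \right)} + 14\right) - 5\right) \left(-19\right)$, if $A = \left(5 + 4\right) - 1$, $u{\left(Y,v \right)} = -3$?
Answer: $-608$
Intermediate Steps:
$A = 8$ ($A = 9 - 1 = 8$)
$Z{\left(W,X \right)} = 8 - 3 X$ ($Z{\left(W,X \right)} = - 3 X + 8 = 8 - 3 X$)
$\left(\left(Z{\left(U{\left(4 \right)},-5 \right)} + 14\right) - 5\right) \left(-19\right) = \left(\left(\left(8 - -15\right) + 14\right) - 5\right) \left(-19\right) = \left(\left(\left(8 + 15\right) + 14\right) - 5\right) \left(-19\right) = \left(\left(23 + 14\right) - 5\right) \left(-19\right) = \left(37 - 5\right) \left(-19\right) = 32 \left(-19\right) = -608$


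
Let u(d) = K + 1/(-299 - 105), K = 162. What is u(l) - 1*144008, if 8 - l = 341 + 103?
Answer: -58113785/404 ≈ -1.4385e+5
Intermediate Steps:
l = -436 (l = 8 - (341 + 103) = 8 - 1*444 = 8 - 444 = -436)
u(d) = 65447/404 (u(d) = 162 + 1/(-299 - 105) = 162 + 1/(-404) = 162 - 1/404 = 65447/404)
u(l) - 1*144008 = 65447/404 - 1*144008 = 65447/404 - 144008 = -58113785/404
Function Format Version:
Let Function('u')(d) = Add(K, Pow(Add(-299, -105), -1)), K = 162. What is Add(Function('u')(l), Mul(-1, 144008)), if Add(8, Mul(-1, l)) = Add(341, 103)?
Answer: Rational(-58113785, 404) ≈ -1.4385e+5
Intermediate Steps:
l = -436 (l = Add(8, Mul(-1, Add(341, 103))) = Add(8, Mul(-1, 444)) = Add(8, -444) = -436)
Function('u')(d) = Rational(65447, 404) (Function('u')(d) = Add(162, Pow(Add(-299, -105), -1)) = Add(162, Pow(-404, -1)) = Add(162, Rational(-1, 404)) = Rational(65447, 404))
Add(Function('u')(l), Mul(-1, 144008)) = Add(Rational(65447, 404), Mul(-1, 144008)) = Add(Rational(65447, 404), -144008) = Rational(-58113785, 404)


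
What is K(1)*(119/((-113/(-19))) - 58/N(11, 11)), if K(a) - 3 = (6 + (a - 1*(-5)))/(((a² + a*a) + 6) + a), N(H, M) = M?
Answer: 238121/3729 ≈ 63.857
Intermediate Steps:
K(a) = 3 + (11 + a)/(6 + a + 2*a²) (K(a) = 3 + (6 + (a - 1*(-5)))/(((a² + a*a) + 6) + a) = 3 + (6 + (a + 5))/(((a² + a²) + 6) + a) = 3 + (6 + (5 + a))/((2*a² + 6) + a) = 3 + (11 + a)/((6 + 2*a²) + a) = 3 + (11 + a)/(6 + a + 2*a²))
K(1)*(119/((-113/(-19))) - 58/N(11, 11)) = ((29 + 4*1 + 6*1²)/(6 + 1 + 2*1²))*(119/((-113/(-19))) - 58/11) = ((29 + 4 + 6*1)/(6 + 1 + 2*1))*(119/((-113*(-1/19))) - 58*1/11) = ((29 + 4 + 6)/(6 + 1 + 2))*(119/(113/19) - 58/11) = (39/9)*(119*(19/113) - 58/11) = ((⅑)*39)*(2261/113 - 58/11) = (13/3)*(18317/1243) = 238121/3729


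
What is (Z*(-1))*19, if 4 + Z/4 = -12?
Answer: 1216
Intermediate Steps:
Z = -64 (Z = -16 + 4*(-12) = -16 - 48 = -64)
(Z*(-1))*19 = -64*(-1)*19 = 64*19 = 1216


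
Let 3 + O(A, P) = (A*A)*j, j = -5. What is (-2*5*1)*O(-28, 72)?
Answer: 39230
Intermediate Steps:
O(A, P) = -3 - 5*A² (O(A, P) = -3 + (A*A)*(-5) = -3 + A²*(-5) = -3 - 5*A²)
(-2*5*1)*O(-28, 72) = (-2*5*1)*(-3 - 5*(-28)²) = (-10*1)*(-3 - 5*784) = -10*(-3 - 3920) = -10*(-3923) = 39230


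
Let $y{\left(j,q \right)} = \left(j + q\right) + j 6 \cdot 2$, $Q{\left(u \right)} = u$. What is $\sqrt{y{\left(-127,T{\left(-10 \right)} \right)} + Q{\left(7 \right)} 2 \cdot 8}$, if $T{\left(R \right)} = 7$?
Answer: $2 i \sqrt{383} \approx 39.141 i$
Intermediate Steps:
$y{\left(j,q \right)} = q + 13 j$ ($y{\left(j,q \right)} = \left(j + q\right) + 6 j 2 = \left(j + q\right) + 12 j = q + 13 j$)
$\sqrt{y{\left(-127,T{\left(-10 \right)} \right)} + Q{\left(7 \right)} 2 \cdot 8} = \sqrt{\left(7 + 13 \left(-127\right)\right) + 7 \cdot 2 \cdot 8} = \sqrt{\left(7 - 1651\right) + 14 \cdot 8} = \sqrt{-1644 + 112} = \sqrt{-1532} = 2 i \sqrt{383}$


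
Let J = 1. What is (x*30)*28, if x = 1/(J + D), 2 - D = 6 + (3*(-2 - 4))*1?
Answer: 56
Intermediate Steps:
D = 14 (D = 2 - (6 + (3*(-2 - 4))*1) = 2 - (6 + (3*(-6))*1) = 2 - (6 - 18*1) = 2 - (6 - 18) = 2 - 1*(-12) = 2 + 12 = 14)
x = 1/15 (x = 1/(1 + 14) = 1/15 ≈ 0.066667)
(x*30)*28 = ((1/15)*30)*28 = 2*28 = 56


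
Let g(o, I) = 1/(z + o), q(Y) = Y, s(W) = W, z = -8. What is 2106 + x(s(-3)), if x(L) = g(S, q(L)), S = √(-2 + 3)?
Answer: 14741/7 ≈ 2105.9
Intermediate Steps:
S = 1 (S = √1 = 1)
g(o, I) = 1/(-8 + o)
x(L) = -⅐ (x(L) = 1/(-8 + 1) = 1/(-7) = -⅐)
2106 + x(s(-3)) = 2106 - ⅐ = 14741/7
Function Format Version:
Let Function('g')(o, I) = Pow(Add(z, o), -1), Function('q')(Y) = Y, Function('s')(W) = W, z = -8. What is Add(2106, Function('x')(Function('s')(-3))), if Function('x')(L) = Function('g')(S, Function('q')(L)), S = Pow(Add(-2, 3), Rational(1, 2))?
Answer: Rational(14741, 7) ≈ 2105.9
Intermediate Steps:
S = 1 (S = Pow(1, Rational(1, 2)) = 1)
Function('g')(o, I) = Pow(Add(-8, o), -1)
Function('x')(L) = Rational(-1, 7) (Function('x')(L) = Pow(Add(-8, 1), -1) = Pow(-7, -1) = Rational(-1, 7))
Add(2106, Function('x')(Function('s')(-3))) = Add(2106, Rational(-1, 7)) = Rational(14741, 7)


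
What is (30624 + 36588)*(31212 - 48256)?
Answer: -1145561328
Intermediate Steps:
(30624 + 36588)*(31212 - 48256) = 67212*(-17044) = -1145561328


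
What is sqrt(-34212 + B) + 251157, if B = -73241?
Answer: 251157 + I*sqrt(107453) ≈ 2.5116e+5 + 327.8*I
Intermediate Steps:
sqrt(-34212 + B) + 251157 = sqrt(-34212 - 73241) + 251157 = sqrt(-107453) + 251157 = I*sqrt(107453) + 251157 = 251157 + I*sqrt(107453)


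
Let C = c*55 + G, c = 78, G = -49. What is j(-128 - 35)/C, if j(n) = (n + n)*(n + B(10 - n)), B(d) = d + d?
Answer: -59658/4241 ≈ -14.067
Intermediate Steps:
B(d) = 2*d
j(n) = 2*n*(20 - n) (j(n) = (n + n)*(n + 2*(10 - n)) = (2*n)*(n + (20 - 2*n)) = (2*n)*(20 - n) = 2*n*(20 - n))
C = 4241 (C = 78*55 - 49 = 4290 - 49 = 4241)
j(-128 - 35)/C = (2*(-128 - 35)*(20 - (-128 - 35)))/4241 = (2*(-163)*(20 - 1*(-163)))*(1/4241) = (2*(-163)*(20 + 163))*(1/4241) = (2*(-163)*183)*(1/4241) = -59658*1/4241 = -59658/4241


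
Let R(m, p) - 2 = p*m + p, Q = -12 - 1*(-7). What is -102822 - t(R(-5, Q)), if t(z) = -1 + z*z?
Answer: -103305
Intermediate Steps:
Q = -5 (Q = -12 + 7 = -5)
R(m, p) = 2 + p + m*p (R(m, p) = 2 + (p*m + p) = 2 + (m*p + p) = 2 + (p + m*p) = 2 + p + m*p)
t(z) = -1 + z²
-102822 - t(R(-5, Q)) = -102822 - (-1 + (2 - 5 - 5*(-5))²) = -102822 - (-1 + (2 - 5 + 25)²) = -102822 - (-1 + 22²) = -102822 - (-1 + 484) = -102822 - 1*483 = -102822 - 483 = -103305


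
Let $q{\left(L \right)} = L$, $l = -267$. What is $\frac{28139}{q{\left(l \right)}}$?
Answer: $- \frac{28139}{267} \approx -105.39$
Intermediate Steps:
$\frac{28139}{q{\left(l \right)}} = \frac{28139}{-267} = 28139 \left(- \frac{1}{267}\right) = - \frac{28139}{267}$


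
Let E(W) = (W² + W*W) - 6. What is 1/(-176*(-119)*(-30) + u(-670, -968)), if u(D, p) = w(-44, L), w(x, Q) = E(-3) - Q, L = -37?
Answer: -1/628271 ≈ -1.5917e-6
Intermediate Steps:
E(W) = -6 + 2*W² (E(W) = (W² + W²) - 6 = 2*W² - 6 = -6 + 2*W²)
w(x, Q) = 12 - Q (w(x, Q) = (-6 + 2*(-3)²) - Q = (-6 + 2*9) - Q = (-6 + 18) - Q = 12 - Q)
u(D, p) = 49 (u(D, p) = 12 - 1*(-37) = 12 + 37 = 49)
1/(-176*(-119)*(-30) + u(-670, -968)) = 1/(-176*(-119)*(-30) + 49) = 1/(20944*(-30) + 49) = 1/(-628320 + 49) = 1/(-628271) = -1/628271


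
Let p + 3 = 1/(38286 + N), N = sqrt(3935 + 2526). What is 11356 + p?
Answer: 16641356124541/1465811335 - sqrt(6461)/1465811335 ≈ 11353.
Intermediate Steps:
N = sqrt(6461) ≈ 80.380
p = -3 + 1/(38286 + sqrt(6461)) ≈ -3.0000
11356 + p = 11356 + (-4397395719/1465811335 - sqrt(6461)/1465811335) = 16641356124541/1465811335 - sqrt(6461)/1465811335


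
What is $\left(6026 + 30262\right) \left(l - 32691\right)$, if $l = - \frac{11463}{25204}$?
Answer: $- \frac{7474923633744}{6301} \approx -1.1863 \cdot 10^{9}$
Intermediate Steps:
$l = - \frac{11463}{25204}$ ($l = \left(-11463\right) \frac{1}{25204} = - \frac{11463}{25204} \approx -0.45481$)
$\left(6026 + 30262\right) \left(l - 32691\right) = \left(6026 + 30262\right) \left(- \frac{11463}{25204} - 32691\right) = 36288 \left(- \frac{823955427}{25204}\right) = - \frac{7474923633744}{6301}$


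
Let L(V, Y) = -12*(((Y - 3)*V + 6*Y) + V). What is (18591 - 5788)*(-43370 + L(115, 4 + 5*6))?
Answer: -1151988334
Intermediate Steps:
L(V, Y) = -72*Y - 12*V - 12*V*(-3 + Y) (L(V, Y) = -12*(((-3 + Y)*V + 6*Y) + V) = -12*((V*(-3 + Y) + 6*Y) + V) = -12*((6*Y + V*(-3 + Y)) + V) = -12*(V + 6*Y + V*(-3 + Y)) = -72*Y - 12*V - 12*V*(-3 + Y))
(18591 - 5788)*(-43370 + L(115, 4 + 5*6)) = (18591 - 5788)*(-43370 + (-72*(4 + 5*6) + 24*115 - 12*115*(4 + 5*6))) = 12803*(-43370 + (-72*(4 + 30) + 2760 - 12*115*(4 + 30))) = 12803*(-43370 + (-72*34 + 2760 - 12*115*34)) = 12803*(-43370 + (-2448 + 2760 - 46920)) = 12803*(-43370 - 46608) = 12803*(-89978) = -1151988334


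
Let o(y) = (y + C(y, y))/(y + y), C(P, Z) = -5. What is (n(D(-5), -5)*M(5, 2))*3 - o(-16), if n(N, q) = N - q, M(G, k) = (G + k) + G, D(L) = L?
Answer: -21/32 ≈ -0.65625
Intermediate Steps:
M(G, k) = k + 2*G
o(y) = (-5 + y)/(2*y) (o(y) = (y - 5)/(y + y) = (-5 + y)/((2*y)) = (-5 + y)*(1/(2*y)) = (-5 + y)/(2*y))
(n(D(-5), -5)*M(5, 2))*3 - o(-16) = ((-5 - 1*(-5))*(2 + 2*5))*3 - (-5 - 16)/(2*(-16)) = ((-5 + 5)*(2 + 10))*3 - (-1)*(-21)/(2*16) = (0*12)*3 - 1*21/32 = 0*3 - 21/32 = 0 - 21/32 = -21/32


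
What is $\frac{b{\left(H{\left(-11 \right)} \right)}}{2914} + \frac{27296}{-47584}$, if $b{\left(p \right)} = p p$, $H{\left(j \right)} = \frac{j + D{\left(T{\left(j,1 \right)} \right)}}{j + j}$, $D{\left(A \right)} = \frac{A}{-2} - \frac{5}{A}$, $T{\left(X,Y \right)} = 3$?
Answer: $- \frac{43299082633}{75500248032} \approx -0.5735$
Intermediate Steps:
$D{\left(A \right)} = - \frac{5}{A} - \frac{A}{2}$ ($D{\left(A \right)} = A \left(- \frac{1}{2}\right) - \frac{5}{A} = - \frac{A}{2} - \frac{5}{A} = - \frac{5}{A} - \frac{A}{2}$)
$H{\left(j \right)} = \frac{- \frac{19}{6} + j}{2 j}$ ($H{\left(j \right)} = \frac{j - \left(\frac{3}{2} + \frac{5}{3}\right)}{j + j} = \frac{j - \frac{19}{6}}{2 j} = \left(j - \frac{19}{6}\right) \frac{1}{2 j} = \left(- \frac{19}{6} + j\right) \frac{1}{2 j} = \frac{- \frac{19}{6} + j}{2 j}$)
$b{\left(p \right)} = p^{2}$
$\frac{b{\left(H{\left(-11 \right)} \right)}}{2914} + \frac{27296}{-47584} = \frac{\left(\frac{-19 + 6 \left(-11\right)}{12 \left(-11\right)}\right)^{2}}{2914} + \frac{27296}{-47584} = \left(\frac{1}{12} \left(- \frac{1}{11}\right) \left(-19 - 66\right)\right)^{2} \cdot \frac{1}{2914} + 27296 \left(- \frac{1}{47584}\right) = \left(\frac{1}{12} \left(- \frac{1}{11}\right) \left(-85\right)\right)^{2} \cdot \frac{1}{2914} - \frac{853}{1487} = \left(\frac{85}{132}\right)^{2} \cdot \frac{1}{2914} - \frac{853}{1487} = \frac{7225}{17424} \cdot \frac{1}{2914} - \frac{853}{1487} = \frac{7225}{50773536} - \frac{853}{1487} = - \frac{43299082633}{75500248032}$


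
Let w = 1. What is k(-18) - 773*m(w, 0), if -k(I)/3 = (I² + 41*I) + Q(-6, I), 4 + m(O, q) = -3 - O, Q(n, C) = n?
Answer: 7444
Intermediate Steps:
m(O, q) = -7 - O (m(O, q) = -4 + (-3 - O) = -7 - O)
k(I) = 18 - 123*I - 3*I² (k(I) = -3*((I² + 41*I) - 6) = -3*(-6 + I² + 41*I) = 18 - 123*I - 3*I²)
k(-18) - 773*m(w, 0) = (18 - 123*(-18) - 3*(-18)²) - 773*(-7 - 1*1) = (18 + 2214 - 3*324) - 773*(-7 - 1) = (18 + 2214 - 972) - 773*(-8) = 1260 + 6184 = 7444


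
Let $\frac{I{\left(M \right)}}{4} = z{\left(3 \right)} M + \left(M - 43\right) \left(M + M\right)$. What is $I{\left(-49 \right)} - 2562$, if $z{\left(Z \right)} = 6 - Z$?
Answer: $32914$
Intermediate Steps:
$I{\left(M \right)} = 12 M + 8 M \left(-43 + M\right)$ ($I{\left(M \right)} = 4 \left(\left(6 - 3\right) M + \left(M - 43\right) \left(M + M\right)\right) = 4 \left(\left(6 - 3\right) M + \left(-43 + M\right) 2 M\right) = 4 \left(3 M + 2 M \left(-43 + M\right)\right) = 12 M + 8 M \left(-43 + M\right)$)
$I{\left(-49 \right)} - 2562 = 4 \left(-49\right) \left(-83 + 2 \left(-49\right)\right) - 2562 = 4 \left(-49\right) \left(-83 - 98\right) - 2562 = 4 \left(-49\right) \left(-181\right) - 2562 = 35476 - 2562 = 32914$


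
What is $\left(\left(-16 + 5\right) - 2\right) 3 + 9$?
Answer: $-30$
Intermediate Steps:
$\left(\left(-16 + 5\right) - 2\right) 3 + 9 = \left(-11 + \left(-6 + 4\right)\right) 3 + 9 = \left(-11 - 2\right) 3 + 9 = \left(-13\right) 3 + 9 = -39 + 9 = -30$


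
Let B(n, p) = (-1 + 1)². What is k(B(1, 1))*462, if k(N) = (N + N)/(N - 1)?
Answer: 0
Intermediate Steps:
B(n, p) = 0 (B(n, p) = 0² = 0)
k(N) = 2*N/(-1 + N) (k(N) = (2*N)/(-1 + N) = 2*N/(-1 + N))
k(B(1, 1))*462 = (2*0/(-1 + 0))*462 = (2*0/(-1))*462 = (2*0*(-1))*462 = 0*462 = 0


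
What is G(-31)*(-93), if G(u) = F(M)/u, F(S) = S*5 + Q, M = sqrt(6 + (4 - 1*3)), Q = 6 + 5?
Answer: 33 + 15*sqrt(7) ≈ 72.686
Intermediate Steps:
Q = 11
M = sqrt(7) (M = sqrt(6 + (4 - 3)) = sqrt(6 + 1) = sqrt(7) ≈ 2.6458)
F(S) = 11 + 5*S (F(S) = S*5 + 11 = 5*S + 11 = 11 + 5*S)
G(u) = (11 + 5*sqrt(7))/u
G(-31)*(-93) = ((11 + 5*sqrt(7))/(-31))*(-93) = -(11 + 5*sqrt(7))/31*(-93) = (-11/31 - 5*sqrt(7)/31)*(-93) = 33 + 15*sqrt(7)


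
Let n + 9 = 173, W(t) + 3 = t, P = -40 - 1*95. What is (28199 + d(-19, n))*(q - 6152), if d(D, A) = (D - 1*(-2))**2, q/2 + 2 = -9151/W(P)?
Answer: -3946661048/23 ≈ -1.7159e+8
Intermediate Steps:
P = -135 (P = -40 - 95 = -135)
W(t) = -3 + t
q = 8875/69 (q = -4 + 2*(-9151/(-3 - 135)) = -4 + 2*(-9151/(-138)) = -4 + 2*(-9151*(-1/138)) = -4 + 2*(9151/138) = -4 + 9151/69 = 8875/69 ≈ 128.62)
n = 164 (n = -9 + 173 = 164)
d(D, A) = (2 + D)**2 (d(D, A) = (D + 2)**2 = (2 + D)**2)
(28199 + d(-19, n))*(q - 6152) = (28199 + (2 - 19)**2)*(8875/69 - 6152) = (28199 + (-17)**2)*(-415613/69) = (28199 + 289)*(-415613/69) = 28488*(-415613/69) = -3946661048/23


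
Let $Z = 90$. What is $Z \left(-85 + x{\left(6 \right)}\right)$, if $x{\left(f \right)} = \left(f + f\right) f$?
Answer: $-1170$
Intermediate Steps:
$x{\left(f \right)} = 2 f^{2}$ ($x{\left(f \right)} = 2 f f = 2 f^{2}$)
$Z \left(-85 + x{\left(6 \right)}\right) = 90 \left(-85 + 2 \cdot 6^{2}\right) = 90 \left(-85 + 2 \cdot 36\right) = 90 \left(-85 + 72\right) = 90 \left(-13\right) = -1170$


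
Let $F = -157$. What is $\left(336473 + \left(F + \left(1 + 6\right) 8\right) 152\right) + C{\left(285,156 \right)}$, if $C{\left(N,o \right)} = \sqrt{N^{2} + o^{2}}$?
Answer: $321121 + 3 \sqrt{11729} \approx 3.2145 \cdot 10^{5}$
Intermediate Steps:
$\left(336473 + \left(F + \left(1 + 6\right) 8\right) 152\right) + C{\left(285,156 \right)} = \left(336473 + \left(-157 + \left(1 + 6\right) 8\right) 152\right) + \sqrt{285^{2} + 156^{2}} = \left(336473 + \left(-157 + 7 \cdot 8\right) 152\right) + \sqrt{81225 + 24336} = \left(336473 + \left(-157 + 56\right) 152\right) + \sqrt{105561} = \left(336473 - 15352\right) + 3 \sqrt{11729} = 321121 + 3 \sqrt{11729}$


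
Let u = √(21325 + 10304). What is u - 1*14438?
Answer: -14438 + √31629 ≈ -14260.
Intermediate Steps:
u = √31629 ≈ 177.85
u - 1*14438 = √31629 - 1*14438 = √31629 - 14438 = -14438 + √31629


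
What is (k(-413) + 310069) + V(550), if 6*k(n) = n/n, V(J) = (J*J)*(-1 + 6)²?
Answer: 47235415/6 ≈ 7.8726e+6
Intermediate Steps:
V(J) = 25*J² (V(J) = J²*5² = J²*25 = 25*J²)
k(n) = ⅙ (k(n) = (n/n)/6 = (⅙)*1 = ⅙)
(k(-413) + 310069) + V(550) = (⅙ + 310069) + 25*550² = 1860415/6 + 25*302500 = 1860415/6 + 7562500 = 47235415/6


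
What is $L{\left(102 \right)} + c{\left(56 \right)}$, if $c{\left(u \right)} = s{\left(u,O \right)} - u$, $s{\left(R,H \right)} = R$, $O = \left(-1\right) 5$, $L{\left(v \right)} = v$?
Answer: $102$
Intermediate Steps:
$O = -5$
$c{\left(u \right)} = 0$ ($c{\left(u \right)} = u - u = 0$)
$L{\left(102 \right)} + c{\left(56 \right)} = 102 + 0 = 102$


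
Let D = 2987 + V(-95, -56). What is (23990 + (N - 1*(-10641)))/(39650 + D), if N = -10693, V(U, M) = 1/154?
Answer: 3686452/6566099 ≈ 0.56144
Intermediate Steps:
V(U, M) = 1/154
D = 459999/154 (D = 2987 + 1/154 = 459999/154 ≈ 2987.0)
(23990 + (N - 1*(-10641)))/(39650 + D) = (23990 + (-10693 - 1*(-10641)))/(39650 + 459999/154) = (23990 + (-10693 + 10641))/(6566099/154) = (23990 - 52)*(154/6566099) = 23938*(154/6566099) = 3686452/6566099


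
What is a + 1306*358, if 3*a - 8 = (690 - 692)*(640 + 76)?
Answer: 1401220/3 ≈ 4.6707e+5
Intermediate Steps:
a = -1424/3 (a = 8/3 + ((690 - 692)*(640 + 76))/3 = 8/3 + (-2*716)/3 = 8/3 + (1/3)*(-1432) = 8/3 - 1432/3 = -1424/3 ≈ -474.67)
a + 1306*358 = -1424/3 + 1306*358 = -1424/3 + 467548 = 1401220/3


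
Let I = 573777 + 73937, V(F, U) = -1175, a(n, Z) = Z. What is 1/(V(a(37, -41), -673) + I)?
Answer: 1/646539 ≈ 1.5467e-6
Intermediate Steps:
I = 647714
1/(V(a(37, -41), -673) + I) = 1/(-1175 + 647714) = 1/646539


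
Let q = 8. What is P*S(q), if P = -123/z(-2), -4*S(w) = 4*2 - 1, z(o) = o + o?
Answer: -861/16 ≈ -53.813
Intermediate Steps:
z(o) = 2*o
S(w) = -7/4 (S(w) = -(4*2 - 1)/4 = -(8 - 1)/4 = -¼*7 = -7/4)
P = 123/4 (P = -123/(2*(-2)) = -123/(-4) = -123*(-¼) = 123/4 ≈ 30.750)
P*S(q) = (123/4)*(-7/4) = -861/16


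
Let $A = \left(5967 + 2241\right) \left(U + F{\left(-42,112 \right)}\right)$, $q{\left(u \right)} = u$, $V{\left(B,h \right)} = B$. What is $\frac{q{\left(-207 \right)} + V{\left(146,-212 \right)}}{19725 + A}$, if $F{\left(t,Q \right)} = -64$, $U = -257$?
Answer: $\frac{61}{2615043} \approx 2.3327 \cdot 10^{-5}$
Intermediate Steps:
$A = -2634768$ ($A = \left(5967 + 2241\right) \left(-257 - 64\right) = 8208 \left(-321\right) = -2634768$)
$\frac{q{\left(-207 \right)} + V{\left(146,-212 \right)}}{19725 + A} = \frac{-207 + 146}{19725 - 2634768} = - \frac{61}{-2615043} = \left(-61\right) \left(- \frac{1}{2615043}\right) = \frac{61}{2615043}$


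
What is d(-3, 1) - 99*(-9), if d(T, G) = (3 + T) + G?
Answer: 892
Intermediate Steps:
d(T, G) = 3 + G + T
d(-3, 1) - 99*(-9) = (3 + 1 - 3) - 99*(-9) = 1 + 891 = 892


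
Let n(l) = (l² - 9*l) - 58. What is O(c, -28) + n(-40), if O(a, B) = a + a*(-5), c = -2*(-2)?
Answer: 1886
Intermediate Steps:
n(l) = -58 + l² - 9*l
c = 4
O(a, B) = -4*a (O(a, B) = a - 5*a = -4*a)
O(c, -28) + n(-40) = -4*4 + (-58 + (-40)² - 9*(-40)) = -16 + (-58 + 1600 + 360) = -16 + 1902 = 1886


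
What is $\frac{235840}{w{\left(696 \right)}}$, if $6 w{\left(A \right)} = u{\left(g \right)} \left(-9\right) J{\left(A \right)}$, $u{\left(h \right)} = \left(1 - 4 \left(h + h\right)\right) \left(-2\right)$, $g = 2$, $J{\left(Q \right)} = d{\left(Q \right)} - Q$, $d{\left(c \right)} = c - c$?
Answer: $\frac{5896}{783} \approx 7.53$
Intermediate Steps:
$d{\left(c \right)} = 0$
$J{\left(Q \right)} = - Q$ ($J{\left(Q \right)} = 0 - Q = - Q$)
$u{\left(h \right)} = -2 + 16 h$ ($u{\left(h \right)} = \left(1 - 4 \cdot 2 h\right) \left(-2\right) = \left(1 - 8 h\right) \left(-2\right) = -2 + 16 h$)
$w{\left(A \right)} = 45 A$ ($w{\left(A \right)} = \frac{\left(-2 + 16 \cdot 2\right) \left(-9\right) \left(- A\right)}{6} = \frac{\left(-2 + 32\right) \left(-9\right) \left(- A\right)}{6} = \frac{30 \left(-9\right) \left(- A\right)}{6} = \frac{\left(-270\right) \left(- A\right)}{6} = \frac{270 A}{6} = 45 A$)
$\frac{235840}{w{\left(696 \right)}} = \frac{235840}{45 \cdot 696} = \frac{235840}{31320} = 235840 \cdot \frac{1}{31320} = \frac{5896}{783}$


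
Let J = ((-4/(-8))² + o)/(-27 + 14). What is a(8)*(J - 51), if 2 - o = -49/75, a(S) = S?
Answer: -30734/75 ≈ -409.79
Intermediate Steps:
o = 199/75 (o = 2 - (-49)/75 = 2 - 1*(-49/75) = 2 + 49/75 = 199/75 ≈ 2.6533)
J = -67/300 (J = ((-4/(-8))² + 199/75)/(-27 + 14) = ((-4*(-⅛))² + 199/75)/(-13) = ((½)² + 199/75)*(-1/13) = (¼ + 199/75)*(-1/13) = (871/300)*(-1/13) = -67/300 ≈ -0.22333)
a(8)*(J - 51) = 8*(-67/300 - 51) = 8*(-15367/300) = -30734/75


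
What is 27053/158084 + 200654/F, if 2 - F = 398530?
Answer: -2617351119/7875112544 ≈ -0.33236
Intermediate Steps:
F = -398528 (F = 2 - 1*398530 = 2 - 398530 = -398528)
27053/158084 + 200654/F = 27053/158084 + 200654/(-398528) = 27053*(1/158084) + 200654*(-1/398528) = 27053/158084 - 100327/199264 = -2617351119/7875112544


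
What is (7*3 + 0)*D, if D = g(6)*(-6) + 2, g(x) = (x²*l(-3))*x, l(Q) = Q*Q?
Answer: -244902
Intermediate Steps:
l(Q) = Q²
g(x) = 9*x³ (g(x) = (x²*(-3)²)*x = (x²*9)*x = (9*x²)*x = 9*x³)
D = -11662 (D = (9*6³)*(-6) + 2 = (9*216)*(-6) + 2 = 1944*(-6) + 2 = -11664 + 2 = -11662)
(7*3 + 0)*D = (7*3 + 0)*(-11662) = (21 + 0)*(-11662) = 21*(-11662) = -244902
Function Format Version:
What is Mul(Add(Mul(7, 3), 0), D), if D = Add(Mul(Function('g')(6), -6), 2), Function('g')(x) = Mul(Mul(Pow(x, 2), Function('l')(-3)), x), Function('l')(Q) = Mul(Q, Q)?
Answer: -244902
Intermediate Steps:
Function('l')(Q) = Pow(Q, 2)
Function('g')(x) = Mul(9, Pow(x, 3)) (Function('g')(x) = Mul(Mul(Pow(x, 2), Pow(-3, 2)), x) = Mul(Mul(Pow(x, 2), 9), x) = Mul(Mul(9, Pow(x, 2)), x) = Mul(9, Pow(x, 3)))
D = -11662 (D = Add(Mul(Mul(9, Pow(6, 3)), -6), 2) = Add(Mul(Mul(9, 216), -6), 2) = Add(Mul(1944, -6), 2) = Add(-11664, 2) = -11662)
Mul(Add(Mul(7, 3), 0), D) = Mul(Add(Mul(7, 3), 0), -11662) = Mul(Add(21, 0), -11662) = Mul(21, -11662) = -244902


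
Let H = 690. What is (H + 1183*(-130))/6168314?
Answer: -76550/3084157 ≈ -0.024820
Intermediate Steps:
(H + 1183*(-130))/6168314 = (690 + 1183*(-130))/6168314 = (690 - 153790)*(1/6168314) = -153100*1/6168314 = -76550/3084157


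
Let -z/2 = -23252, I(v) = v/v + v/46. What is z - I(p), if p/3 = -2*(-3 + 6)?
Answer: 1069578/23 ≈ 46503.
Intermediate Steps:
p = -18 (p = 3*(-2*(-3 + 6)) = 3*(-2*3) = 3*(-6) = -18)
I(v) = 1 + v/46 (I(v) = 1 + v*(1/46) = 1 + v/46)
z = 46504 (z = -2*(-23252) = 46504)
z - I(p) = 46504 - (1 + (1/46)*(-18)) = 46504 - (1 - 9/23) = 46504 - 1*14/23 = 46504 - 14/23 = 1069578/23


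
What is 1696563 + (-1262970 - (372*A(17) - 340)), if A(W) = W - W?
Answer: 433933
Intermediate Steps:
A(W) = 0
1696563 + (-1262970 - (372*A(17) - 340)) = 1696563 + (-1262970 - (372*0 - 340)) = 1696563 + (-1262970 - (0 - 340)) = 1696563 + (-1262970 - 1*(-340)) = 1696563 + (-1262970 + 340) = 1696563 - 1262630 = 433933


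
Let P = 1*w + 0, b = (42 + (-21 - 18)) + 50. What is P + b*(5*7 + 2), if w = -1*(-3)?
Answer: 1964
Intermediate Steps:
w = 3
b = 53 (b = (42 - 39) + 50 = 3 + 50 = 53)
P = 3 (P = 1*3 + 0 = 3 + 0 = 3)
P + b*(5*7 + 2) = 3 + 53*(5*7 + 2) = 3 + 53*(35 + 2) = 3 + 53*37 = 3 + 1961 = 1964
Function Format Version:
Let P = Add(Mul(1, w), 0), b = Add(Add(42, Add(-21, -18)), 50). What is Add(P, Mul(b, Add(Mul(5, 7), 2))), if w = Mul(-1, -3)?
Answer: 1964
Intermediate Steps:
w = 3
b = 53 (b = Add(Add(42, -39), 50) = Add(3, 50) = 53)
P = 3 (P = Add(Mul(1, 3), 0) = Add(3, 0) = 3)
Add(P, Mul(b, Add(Mul(5, 7), 2))) = Add(3, Mul(53, Add(Mul(5, 7), 2))) = Add(3, Mul(53, Add(35, 2))) = Add(3, Mul(53, 37)) = Add(3, 1961) = 1964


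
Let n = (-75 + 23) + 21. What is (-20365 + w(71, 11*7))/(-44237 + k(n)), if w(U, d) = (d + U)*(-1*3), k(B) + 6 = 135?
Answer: 20809/44108 ≈ 0.47177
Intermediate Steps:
n = -31 (n = -52 + 21 = -31)
k(B) = 129 (k(B) = -6 + 135 = 129)
w(U, d) = -3*U - 3*d (w(U, d) = (U + d)*(-3) = -3*U - 3*d)
(-20365 + w(71, 11*7))/(-44237 + k(n)) = (-20365 + (-3*71 - 33*7))/(-44237 + 129) = (-20365 + (-213 - 3*77))/(-44108) = (-20365 + (-213 - 231))*(-1/44108) = (-20365 - 444)*(-1/44108) = -20809*(-1/44108) = 20809/44108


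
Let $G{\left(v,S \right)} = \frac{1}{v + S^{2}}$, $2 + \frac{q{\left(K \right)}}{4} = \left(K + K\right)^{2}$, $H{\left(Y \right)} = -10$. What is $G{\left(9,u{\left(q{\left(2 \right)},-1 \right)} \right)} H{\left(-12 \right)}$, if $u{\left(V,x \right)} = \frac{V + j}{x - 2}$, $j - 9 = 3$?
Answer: $- \frac{18}{941} \approx -0.019129$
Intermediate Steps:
$q{\left(K \right)} = -8 + 16 K^{2}$ ($q{\left(K \right)} = -8 + 4 \left(K + K\right)^{2} = -8 + 4 \left(2 K\right)^{2} = -8 + 4 \cdot 4 K^{2} = -8 + 16 K^{2}$)
$j = 12$ ($j = 9 + 3 = 12$)
$u{\left(V,x \right)} = \frac{12 + V}{-2 + x}$ ($u{\left(V,x \right)} = \frac{V + 12}{x - 2} = \frac{12 + V}{-2 + x}$)
$G{\left(9,u{\left(q{\left(2 \right)},-1 \right)} \right)} H{\left(-12 \right)} = \frac{1}{9 + \left(\frac{12 - \left(8 - 16 \cdot 2^{2}\right)}{-2 - 1}\right)^{2}} \left(-10\right) = \frac{1}{9 + \left(\frac{12 + \left(-8 + 16 \cdot 4\right)}{-3}\right)^{2}} \left(-10\right) = \frac{1}{9 + \left(- \frac{12 + \left(-8 + 64\right)}{3}\right)^{2}} \left(-10\right) = \frac{1}{9 + \left(- \frac{12 + 56}{3}\right)^{2}} \left(-10\right) = \frac{1}{9 + \left(\left(- \frac{1}{3}\right) 68\right)^{2}} \left(-10\right) = \frac{1}{9 + \left(- \frac{68}{3}\right)^{2}} \left(-10\right) = \frac{1}{9 + \frac{4624}{9}} \left(-10\right) = \frac{1}{\frac{4705}{9}} \left(-10\right) = \frac{9}{4705} \left(-10\right) = - \frac{18}{941}$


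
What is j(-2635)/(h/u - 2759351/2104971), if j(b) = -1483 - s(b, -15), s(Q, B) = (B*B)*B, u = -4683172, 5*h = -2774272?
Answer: -23314031051548380/14693203650187 ≈ -1586.7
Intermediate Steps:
h = -2774272/5 (h = (⅕)*(-2774272) = -2774272/5 ≈ -5.5485e+5)
s(Q, B) = B³ (s(Q, B) = B²*B = B³)
j(b) = 1892 (j(b) = -1483 - 1*(-15)³ = -1483 - 1*(-3375) = -1483 + 3375 = 1892)
j(-2635)/(h/u - 2759351/2104971) = 1892/(-2774272/5/(-4683172) - 2759351/2104971) = 1892/(-2774272/5*(-1/4683172) - 2759351*1/2104971) = 1892/(693568/5853965 - 2759351/2104971) = 1892/(-14693203650187/12322426560015) = 1892*(-12322426560015/14693203650187) = -23314031051548380/14693203650187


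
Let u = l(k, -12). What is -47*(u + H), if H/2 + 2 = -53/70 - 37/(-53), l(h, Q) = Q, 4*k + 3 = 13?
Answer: 1405253/1855 ≈ 757.55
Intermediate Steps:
k = 5/2 (k = -¾ + (¼)*13 = -¾ + 13/4 = 5/2 ≈ 2.5000)
u = -12
H = -7639/1855 (H = -4 + 2*(-53/70 - 37/(-53)) = -4 + 2*(-53*1/70 - 37*(-1/53)) = -4 + 2*(-53/70 + 37/53) = -4 + 2*(-219/3710) = -4 - 219/1855 = -7639/1855 ≈ -4.1181)
-47*(u + H) = -47*(-12 - 7639/1855) = -47*(-29899/1855) = 1405253/1855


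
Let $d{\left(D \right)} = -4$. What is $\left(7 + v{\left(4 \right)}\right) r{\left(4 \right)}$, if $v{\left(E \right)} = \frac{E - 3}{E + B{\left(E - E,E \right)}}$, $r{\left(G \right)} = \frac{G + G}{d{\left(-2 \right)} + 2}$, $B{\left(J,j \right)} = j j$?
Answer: $- \frac{141}{5} \approx -28.2$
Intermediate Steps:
$B{\left(J,j \right)} = j^{2}$
$r{\left(G \right)} = - G$ ($r{\left(G \right)} = \frac{G + G}{-4 + 2} = \frac{2 G}{-2} = 2 G \left(- \frac{1}{2}\right) = - G$)
$v{\left(E \right)} = \frac{-3 + E}{E + E^{2}}$ ($v{\left(E \right)} = \frac{E - 3}{E + E^{2}} = \frac{-3 + E}{E + E^{2}}$)
$\left(7 + v{\left(4 \right)}\right) r{\left(4 \right)} = \left(7 + \frac{-3 + 4}{4 \left(1 + 4\right)}\right) \left(\left(-1\right) 4\right) = \left(7 + \frac{1}{4} \cdot \frac{1}{5} \cdot 1\right) \left(-4\right) = \left(7 + \frac{1}{20}\right) \left(-4\right) = \frac{141}{20} \left(-4\right) = - \frac{141}{5}$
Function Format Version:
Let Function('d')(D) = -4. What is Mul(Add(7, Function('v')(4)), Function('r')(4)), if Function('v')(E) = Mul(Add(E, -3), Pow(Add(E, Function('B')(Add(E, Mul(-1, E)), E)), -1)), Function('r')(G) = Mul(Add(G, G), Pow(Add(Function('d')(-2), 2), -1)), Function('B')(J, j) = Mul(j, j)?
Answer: Rational(-141, 5) ≈ -28.200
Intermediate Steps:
Function('B')(J, j) = Pow(j, 2)
Function('r')(G) = Mul(-1, G) (Function('r')(G) = Mul(Add(G, G), Pow(Add(-4, 2), -1)) = Mul(Mul(2, G), Pow(-2, -1)) = Mul(Mul(2, G), Rational(-1, 2)) = Mul(-1, G))
Function('v')(E) = Mul(Pow(Add(E, Pow(E, 2)), -1), Add(-3, E)) (Function('v')(E) = Mul(Add(E, -3), Pow(Add(E, Pow(E, 2)), -1)) = Mul(Add(-3, E), Pow(Add(E, Pow(E, 2)), -1)) = Mul(Pow(Add(E, Pow(E, 2)), -1), Add(-3, E)))
Mul(Add(7, Function('v')(4)), Function('r')(4)) = Mul(Add(7, Mul(Pow(4, -1), Pow(Add(1, 4), -1), Add(-3, 4))), Mul(-1, 4)) = Mul(Add(7, Mul(Rational(1, 4), Pow(5, -1), 1)), -4) = Mul(Add(7, Mul(Rational(1, 4), Rational(1, 5), 1)), -4) = Mul(Add(7, Rational(1, 20)), -4) = Mul(Rational(141, 20), -4) = Rational(-141, 5)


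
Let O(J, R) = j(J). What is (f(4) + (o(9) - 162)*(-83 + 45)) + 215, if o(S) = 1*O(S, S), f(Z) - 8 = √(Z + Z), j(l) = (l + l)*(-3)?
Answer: 8431 + 2*√2 ≈ 8433.8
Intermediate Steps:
j(l) = -6*l (j(l) = (2*l)*(-3) = -6*l)
O(J, R) = -6*J
f(Z) = 8 + √2*√Z (f(Z) = 8 + √(Z + Z) = 8 + √(2*Z) = 8 + √2*√Z)
o(S) = -6*S (o(S) = 1*(-6*S) = -6*S)
(f(4) + (o(9) - 162)*(-83 + 45)) + 215 = ((8 + √2*√4) + (-6*9 - 162)*(-83 + 45)) + 215 = ((8 + √2*2) + (-54 - 162)*(-38)) + 215 = ((8 + 2*√2) - 216*(-38)) + 215 = ((8 + 2*√2) + 8208) + 215 = (8216 + 2*√2) + 215 = 8431 + 2*√2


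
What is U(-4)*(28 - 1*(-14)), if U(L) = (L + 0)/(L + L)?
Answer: 21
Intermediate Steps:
U(L) = ½ (U(L) = L/((2*L)) = L*(1/(2*L)) = ½)
U(-4)*(28 - 1*(-14)) = (28 - 1*(-14))/2 = (28 + 14)/2 = (½)*42 = 21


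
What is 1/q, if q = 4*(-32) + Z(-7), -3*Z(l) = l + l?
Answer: -3/370 ≈ -0.0081081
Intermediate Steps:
Z(l) = -2*l/3 (Z(l) = -(l + l)/3 = -2*l/3)
q = -370/3 (q = 4*(-32) - ⅔*(-7) = -128 + 14/3 = -370/3 ≈ -123.33)
1/q = 1/(-370/3) = -3/370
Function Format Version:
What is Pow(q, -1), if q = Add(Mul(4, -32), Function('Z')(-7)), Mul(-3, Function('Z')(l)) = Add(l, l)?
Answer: Rational(-3, 370) ≈ -0.0081081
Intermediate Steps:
Function('Z')(l) = Mul(Rational(-2, 3), l) (Function('Z')(l) = Mul(Rational(-1, 3), Add(l, l)) = Mul(Rational(-1, 3), Mul(2, l)) = Mul(Rational(-2, 3), l))
q = Rational(-370, 3) (q = Add(Mul(4, -32), Mul(Rational(-2, 3), -7)) = Add(-128, Rational(14, 3)) = Rational(-370, 3) ≈ -123.33)
Pow(q, -1) = Pow(Rational(-370, 3), -1) = Rational(-3, 370)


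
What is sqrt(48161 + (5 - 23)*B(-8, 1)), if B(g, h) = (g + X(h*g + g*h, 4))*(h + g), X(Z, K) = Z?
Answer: sqrt(45137) ≈ 212.45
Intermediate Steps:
B(g, h) = (g + h)*(g + 2*g*h) (B(g, h) = (g + (h*g + g*h))*(h + g) = (g + (g*h + g*h))*(g + h) = (g + 2*g*h)*(g + h) = (g + h)*(g + 2*g*h))
sqrt(48161 + (5 - 23)*B(-8, 1)) = sqrt(48161 + (5 - 23)*(-8*(-8 + 1 + 2*1**2 + 2*(-8)*1))) = sqrt(48161 - (-144)*(-8 + 1 + 2*1 - 16)) = sqrt(48161 - (-144)*(-8 + 1 + 2 - 16)) = sqrt(48161 - (-144)*(-21)) = sqrt(48161 - 18*168) = sqrt(48161 - 3024) = sqrt(45137)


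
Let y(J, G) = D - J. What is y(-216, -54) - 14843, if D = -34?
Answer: -14661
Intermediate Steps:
y(J, G) = -34 - J
y(-216, -54) - 14843 = (-34 - 1*(-216)) - 14843 = (-34 + 216) - 14843 = 182 - 14843 = -14661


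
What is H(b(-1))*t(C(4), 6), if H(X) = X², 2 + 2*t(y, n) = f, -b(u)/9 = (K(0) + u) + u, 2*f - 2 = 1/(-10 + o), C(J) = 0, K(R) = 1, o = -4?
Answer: -2349/56 ≈ -41.946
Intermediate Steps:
f = 27/28 (f = 1 + 1/(2*(-10 - 4)) = 1 + (½)/(-14) = 1 + (½)*(-1/14) = 1 - 1/28 = 27/28 ≈ 0.96429)
b(u) = -9 - 18*u (b(u) = -9*((1 + u) + u) = -9*(1 + 2*u) = -9 - 18*u)
t(y, n) = -29/56 (t(y, n) = -1 + (½)*(27/28) = -1 + 27/56 = -29/56)
H(b(-1))*t(C(4), 6) = (-9 - 18*(-1))²*(-29/56) = (-9 + 18)²*(-29/56) = 9²*(-29/56) = 81*(-29/56) = -2349/56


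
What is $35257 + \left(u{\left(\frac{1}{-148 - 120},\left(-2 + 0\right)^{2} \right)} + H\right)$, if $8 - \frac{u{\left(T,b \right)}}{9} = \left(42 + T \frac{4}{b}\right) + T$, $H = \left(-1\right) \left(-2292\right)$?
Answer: $\frac{4990571}{134} \approx 37243.0$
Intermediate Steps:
$H = 2292$
$u{\left(T,b \right)} = -306 - 9 T - \frac{36 T}{b}$ ($u{\left(T,b \right)} = 72 - 9 \left(\left(42 + T \frac{4}{b}\right) + T\right) = 72 - 9 \left(\left(42 + \frac{4 T}{b}\right) + T\right) = 72 - 9 \left(42 + T + \frac{4 T}{b}\right) = 72 - \left(378 + 9 T + \frac{36 T}{b}\right) = -306 - 9 T - \frac{36 T}{b}$)
$35257 + \left(u{\left(\frac{1}{-148 - 120},\left(-2 + 0\right)^{2} \right)} + H\right) = 35257 - \left(-1986 + \frac{9}{-148 - 120} + \frac{36}{\left(-148 - 120\right) \left(-2 + 0\right)^{2}}\right) = 35257 + \left(\left(-306 - \frac{9}{-268} - \frac{36}{\left(-268\right) \left(-2\right)^{2}}\right) + 2292\right) = 35257 + \left(\left(-306 - - \frac{9}{268} - - \frac{9}{67 \cdot 4}\right) + 2292\right) = 35257 + \left(\left(-306 + \frac{9}{268} - \left(- \frac{9}{67}\right) \frac{1}{4}\right) + 2292\right) = 35257 + \left(\left(-306 + \frac{9}{268} + \frac{9}{268}\right) + 2292\right) = 35257 + \left(- \frac{40995}{134} + 2292\right) = 35257 + \frac{266133}{134} = \frac{4990571}{134}$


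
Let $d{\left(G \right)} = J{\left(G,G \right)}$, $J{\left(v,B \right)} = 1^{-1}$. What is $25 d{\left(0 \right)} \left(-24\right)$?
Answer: $-600$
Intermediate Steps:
$J{\left(v,B \right)} = 1$
$d{\left(G \right)} = 1$
$25 d{\left(0 \right)} \left(-24\right) = 25 \cdot 1 \left(-24\right) = 25 \left(-24\right) = -600$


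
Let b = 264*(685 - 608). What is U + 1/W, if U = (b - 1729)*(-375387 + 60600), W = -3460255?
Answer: -20258835963450316/3460255 ≈ -5.8547e+9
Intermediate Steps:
b = 20328 (b = 264*77 = 20328)
U = -5854723413 (U = (20328 - 1729)*(-375387 + 60600) = 18599*(-314787) = -5854723413)
U + 1/W = -5854723413 + 1/(-3460255) = -5854723413 - 1/3460255 = -20258835963450316/3460255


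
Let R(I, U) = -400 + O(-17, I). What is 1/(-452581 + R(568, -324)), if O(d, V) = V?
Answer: -1/452413 ≈ -2.2104e-6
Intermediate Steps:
R(I, U) = -400 + I
1/(-452581 + R(568, -324)) = 1/(-452581 + (-400 + 568)) = 1/(-452581 + 168) = 1/(-452413) = -1/452413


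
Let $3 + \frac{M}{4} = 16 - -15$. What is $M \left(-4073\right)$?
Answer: $-456176$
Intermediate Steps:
$M = 112$ ($M = -12 + 4 \left(16 - -15\right) = -12 + 4 \left(16 + 15\right) = -12 + 4 \cdot 31 = -12 + 124 = 112$)
$M \left(-4073\right) = 112 \left(-4073\right) = -456176$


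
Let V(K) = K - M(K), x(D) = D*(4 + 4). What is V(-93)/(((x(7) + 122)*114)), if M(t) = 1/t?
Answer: -2162/471789 ≈ -0.0045826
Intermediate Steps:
x(D) = 8*D (x(D) = D*8 = 8*D)
V(K) = K - 1/K
V(-93)/(((x(7) + 122)*114)) = (-93 - 1/(-93))/(((8*7 + 122)*114)) = (-93 - 1*(-1/93))/(((56 + 122)*114)) = (-93 + 1/93)/((178*114)) = -8648/93/20292 = -8648/93*1/20292 = -2162/471789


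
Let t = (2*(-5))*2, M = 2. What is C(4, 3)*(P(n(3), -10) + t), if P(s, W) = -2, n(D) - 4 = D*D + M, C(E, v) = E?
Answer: -88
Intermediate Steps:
n(D) = 6 + D² (n(D) = 4 + (D*D + 2) = 4 + (D² + 2) = 4 + (2 + D²) = 6 + D²)
t = -20 (t = -10*2 = -20)
C(4, 3)*(P(n(3), -10) + t) = 4*(-2 - 20) = 4*(-22) = -88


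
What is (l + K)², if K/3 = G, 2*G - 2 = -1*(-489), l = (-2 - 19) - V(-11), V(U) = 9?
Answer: 1996569/4 ≈ 4.9914e+5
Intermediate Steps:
l = -30 (l = (-2 - 19) - 1*9 = -21 - 9 = -30)
G = 491/2 (G = 1 + (-1*(-489))/2 = 1 + (½)*489 = 1 + 489/2 = 491/2 ≈ 245.50)
K = 1473/2 (K = 3*(491/2) = 1473/2 ≈ 736.50)
(l + K)² = (-30 + 1473/2)² = (1413/2)² = 1996569/4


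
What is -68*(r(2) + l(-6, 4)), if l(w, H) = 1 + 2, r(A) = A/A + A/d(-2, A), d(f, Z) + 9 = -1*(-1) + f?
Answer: -1292/5 ≈ -258.40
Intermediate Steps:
d(f, Z) = -8 + f (d(f, Z) = -9 + (-1*(-1) + f) = -9 + (1 + f) = -8 + f)
r(A) = 1 - A/10 (r(A) = A/A + A/(-8 - 2) = 1 + A/(-10) = 1 + A*(-⅒) = 1 - A/10)
l(w, H) = 3
-68*(r(2) + l(-6, 4)) = -68*((1 - ⅒*2) + 3) = -68*((1 - ⅕) + 3) = -68*(⅘ + 3) = -68*19/5 = -1292/5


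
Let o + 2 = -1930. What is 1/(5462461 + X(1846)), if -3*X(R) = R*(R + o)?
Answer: 3/16546139 ≈ 1.8131e-7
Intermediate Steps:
o = -1932 (o = -2 - 1930 = -1932)
X(R) = -R*(-1932 + R)/3 (X(R) = -R*(R - 1932)/3 = -R*(-1932 + R)/3)
1/(5462461 + X(1846)) = 1/(5462461 + (⅓)*1846*(1932 - 1*1846)) = 1/(5462461 + (⅓)*1846*(1932 - 1846)) = 1/(5462461 + (⅓)*1846*86) = 1/(5462461 + 158756/3) = 1/(16546139/3) = 3/16546139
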